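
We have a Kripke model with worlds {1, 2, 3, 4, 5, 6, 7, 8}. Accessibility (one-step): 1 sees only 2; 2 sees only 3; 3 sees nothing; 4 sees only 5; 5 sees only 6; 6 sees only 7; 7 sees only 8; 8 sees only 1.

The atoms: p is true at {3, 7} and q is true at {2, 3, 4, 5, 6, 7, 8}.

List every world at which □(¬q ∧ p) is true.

1: successors {2}; ¬q ∧ p there: 2:F. ✗
2: successors {3}; ¬q ∧ p there: 3:F. ✗
3: no successors, so □(¬q ∧ p) holds vacuously. ✓
4: successors {5}; ¬q ∧ p there: 5:F. ✗
5: successors {6}; ¬q ∧ p there: 6:F. ✗
6: successors {7}; ¬q ∧ p there: 7:F. ✗
7: successors {8}; ¬q ∧ p there: 8:F. ✗
8: successors {1}; ¬q ∧ p there: 1:F. ✗

{3}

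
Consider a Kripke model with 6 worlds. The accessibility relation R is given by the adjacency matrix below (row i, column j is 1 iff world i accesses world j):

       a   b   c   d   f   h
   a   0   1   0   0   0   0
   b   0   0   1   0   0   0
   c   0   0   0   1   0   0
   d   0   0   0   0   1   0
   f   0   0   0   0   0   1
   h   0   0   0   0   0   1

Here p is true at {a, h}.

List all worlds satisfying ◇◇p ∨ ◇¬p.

a: ◇◇p is F, ◇¬p is T. ✓
b: ◇◇p is F, ◇¬p is T. ✓
c: ◇◇p is F, ◇¬p is T. ✓
d: ◇◇p is T, ◇¬p is T. ✓
f: ◇◇p is T, ◇¬p is F. ✓
h: ◇◇p is T, ◇¬p is F. ✓

{a, b, c, d, f, h}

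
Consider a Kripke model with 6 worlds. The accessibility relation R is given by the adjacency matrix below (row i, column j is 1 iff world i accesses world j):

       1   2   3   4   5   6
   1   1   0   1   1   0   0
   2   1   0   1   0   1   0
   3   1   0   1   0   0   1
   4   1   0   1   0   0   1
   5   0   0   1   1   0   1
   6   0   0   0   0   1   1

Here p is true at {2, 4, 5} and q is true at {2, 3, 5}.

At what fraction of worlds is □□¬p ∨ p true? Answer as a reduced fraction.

1: □□¬p is F, p is F. ✗
2: □□¬p is F, p is T. ✓
3: □□¬p is F, p is F. ✗
4: □□¬p is F, p is T. ✓
5: □□¬p is F, p is T. ✓
6: □□¬p is F, p is F. ✗
That's 3 of 6 worlds, so 3/6 = 1/2.

1/2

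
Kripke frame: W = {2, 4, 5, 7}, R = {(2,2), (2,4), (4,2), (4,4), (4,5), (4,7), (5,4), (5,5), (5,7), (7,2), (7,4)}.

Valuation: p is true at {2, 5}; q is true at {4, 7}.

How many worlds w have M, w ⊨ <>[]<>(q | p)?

2: successors {2, 4}; []<>(q | p) there: 2:T, 4:T. ✓
4: successors {2, 4, 5, 7}; []<>(q | p) there: 2:T, 4:T, 5:T, 7:T. ✓
5: successors {4, 5, 7}; []<>(q | p) there: 4:T, 5:T, 7:T. ✓
7: successors {2, 4}; []<>(q | p) there: 2:T, 4:T. ✓
Satisfying worlds: {2, 4, 5, 7}.

4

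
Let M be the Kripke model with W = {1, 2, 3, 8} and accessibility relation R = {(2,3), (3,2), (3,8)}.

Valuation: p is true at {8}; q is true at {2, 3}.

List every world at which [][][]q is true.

{1, 2, 8}

1: no successors, so [][][]q holds vacuously. ✓
2: successors {3}; [][]q there: 3:T. ✓
3: successors {2, 8}; [][]q there: 2:F, 8:T. ✗
8: no successors, so [][][]q holds vacuously. ✓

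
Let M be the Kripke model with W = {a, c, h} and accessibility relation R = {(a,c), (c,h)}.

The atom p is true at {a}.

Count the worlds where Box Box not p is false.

a: successors {c}; Box not p there: c:T. ✓
c: successors {h}; Box not p there: h:T. ✓
h: no successors, so Box Box not p holds vacuously. ✓
Satisfying worlds: {a, c, h}.
So Box Box not p fails at the other 0 worlds.

0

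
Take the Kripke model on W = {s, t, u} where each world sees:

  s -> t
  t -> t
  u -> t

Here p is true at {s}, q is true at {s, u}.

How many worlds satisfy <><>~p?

3

s: successors {t}; <>~p there: t:T. ✓
t: successors {t}; <>~p there: t:T. ✓
u: successors {t}; <>~p there: t:T. ✓
Satisfying worlds: {s, t, u}.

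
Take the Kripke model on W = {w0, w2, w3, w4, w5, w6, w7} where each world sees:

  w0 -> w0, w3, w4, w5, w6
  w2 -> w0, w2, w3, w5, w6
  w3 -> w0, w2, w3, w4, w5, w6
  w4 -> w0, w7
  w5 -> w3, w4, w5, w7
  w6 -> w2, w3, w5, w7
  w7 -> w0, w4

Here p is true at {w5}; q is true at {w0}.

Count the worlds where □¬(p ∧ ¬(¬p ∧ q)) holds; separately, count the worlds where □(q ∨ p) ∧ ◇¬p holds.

For □¬(p ∧ ¬(¬p ∧ q)):
w0: successors {w0, w3, w4, w5, w6}; ¬(p ∧ ¬(¬p ∧ q)) there: w0:T, w3:T, w4:T, w5:F, w6:T. ✗
w2: successors {w0, w2, w3, w5, w6}; ¬(p ∧ ¬(¬p ∧ q)) there: w0:T, w2:T, w3:T, w5:F, w6:T. ✗
w3: successors {w0, w2, w3, w4, w5, w6}; ¬(p ∧ ¬(¬p ∧ q)) there: w0:T, w2:T, w3:T, w4:T, w5:F, w6:T. ✗
w4: successors {w0, w7}; ¬(p ∧ ¬(¬p ∧ q)) there: w0:T, w7:T. ✓
w5: successors {w3, w4, w5, w7}; ¬(p ∧ ¬(¬p ∧ q)) there: w3:T, w4:T, w5:F, w7:T. ✗
w6: successors {w2, w3, w5, w7}; ¬(p ∧ ¬(¬p ∧ q)) there: w2:T, w3:T, w5:F, w7:T. ✗
w7: successors {w0, w4}; ¬(p ∧ ¬(¬p ∧ q)) there: w0:T, w4:T. ✓
— 2 worlds.
For □(q ∨ p) ∧ ◇¬p:
w0: □(q ∨ p) is F, ◇¬p is T. ✗
w2: □(q ∨ p) is F, ◇¬p is T. ✗
w3: □(q ∨ p) is F, ◇¬p is T. ✗
w4: □(q ∨ p) is F, ◇¬p is T. ✗
w5: □(q ∨ p) is F, ◇¬p is T. ✗
w6: □(q ∨ p) is F, ◇¬p is T. ✗
w7: □(q ∨ p) is F, ◇¬p is T. ✗
— 0 worlds.

2 and 0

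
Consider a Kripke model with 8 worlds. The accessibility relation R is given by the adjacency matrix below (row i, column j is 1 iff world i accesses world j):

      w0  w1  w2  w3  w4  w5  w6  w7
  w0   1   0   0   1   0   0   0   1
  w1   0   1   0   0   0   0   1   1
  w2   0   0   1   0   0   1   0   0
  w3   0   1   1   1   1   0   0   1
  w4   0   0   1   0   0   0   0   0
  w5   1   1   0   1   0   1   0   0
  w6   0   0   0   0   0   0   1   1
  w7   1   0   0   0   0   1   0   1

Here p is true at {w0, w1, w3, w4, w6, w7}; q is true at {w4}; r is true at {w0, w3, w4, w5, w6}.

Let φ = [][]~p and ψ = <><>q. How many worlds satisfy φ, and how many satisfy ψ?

For [][]~p:
w0: successors {w0, w3, w7}; []~p there: w0:F, w3:F, w7:F. ✗
w1: successors {w1, w6, w7}; []~p there: w1:F, w6:F, w7:F. ✗
w2: successors {w2, w5}; []~p there: w2:T, w5:F. ✗
w3: successors {w1, w2, w3, w4, w7}; []~p there: w1:F, w2:T, w3:F, w4:T, w7:F. ✗
w4: successors {w2}; []~p there: w2:T. ✓
w5: successors {w0, w1, w3, w5}; []~p there: w0:F, w1:F, w3:F, w5:F. ✗
w6: successors {w6, w7}; []~p there: w6:F, w7:F. ✗
w7: successors {w0, w5, w7}; []~p there: w0:F, w5:F, w7:F. ✗
— 1 world.
For <><>q:
w0: successors {w0, w3, w7}; <>q there: w0:F, w3:T, w7:F. ✓
w1: successors {w1, w6, w7}; <>q there: w1:F, w6:F, w7:F. ✗
w2: successors {w2, w5}; <>q there: w2:F, w5:F. ✗
w3: successors {w1, w2, w3, w4, w7}; <>q there: w1:F, w2:F, w3:T, w4:F, w7:F. ✓
w4: successors {w2}; <>q there: w2:F. ✗
w5: successors {w0, w1, w3, w5}; <>q there: w0:F, w1:F, w3:T, w5:F. ✓
w6: successors {w6, w7}; <>q there: w6:F, w7:F. ✗
w7: successors {w0, w5, w7}; <>q there: w0:F, w5:F, w7:F. ✗
— 3 worlds.

1 and 3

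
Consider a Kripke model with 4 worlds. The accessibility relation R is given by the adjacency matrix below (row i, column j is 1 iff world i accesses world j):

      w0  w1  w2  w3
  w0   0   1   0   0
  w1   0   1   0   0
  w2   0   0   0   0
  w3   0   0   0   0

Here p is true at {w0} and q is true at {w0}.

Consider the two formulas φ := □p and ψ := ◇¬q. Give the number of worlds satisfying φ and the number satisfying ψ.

For □p:
w0: successors {w1}; p there: w1:F. ✗
w1: successors {w1}; p there: w1:F. ✗
w2: no successors, so □p holds vacuously. ✓
w3: no successors, so □p holds vacuously. ✓
— 2 worlds.
For ◇¬q:
w0: successors {w1}; ¬q there: w1:T. ✓
w1: successors {w1}; ¬q there: w1:T. ✓
w2: no successors, so ◇¬q fails. ✗
w3: no successors, so ◇¬q fails. ✗
— 2 worlds.

2 and 2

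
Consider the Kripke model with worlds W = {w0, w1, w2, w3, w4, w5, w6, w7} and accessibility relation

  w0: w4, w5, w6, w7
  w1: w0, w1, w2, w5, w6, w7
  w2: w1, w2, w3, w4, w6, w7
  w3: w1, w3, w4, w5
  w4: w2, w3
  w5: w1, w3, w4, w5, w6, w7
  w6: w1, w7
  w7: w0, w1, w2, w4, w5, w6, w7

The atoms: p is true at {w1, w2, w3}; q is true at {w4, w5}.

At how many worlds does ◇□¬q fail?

w0: successors {w4, w5, w6, w7}; □¬q there: w4:T, w5:F, w6:T, w7:F. ✓
w1: successors {w0, w1, w2, w5, w6, w7}; □¬q there: w0:F, w1:F, w2:F, w5:F, w6:T, w7:F. ✓
w2: successors {w1, w2, w3, w4, w6, w7}; □¬q there: w1:F, w2:F, w3:F, w4:T, w6:T, w7:F. ✓
w3: successors {w1, w3, w4, w5}; □¬q there: w1:F, w3:F, w4:T, w5:F. ✓
w4: successors {w2, w3}; □¬q there: w2:F, w3:F. ✗
w5: successors {w1, w3, w4, w5, w6, w7}; □¬q there: w1:F, w3:F, w4:T, w5:F, w6:T, w7:F. ✓
w6: successors {w1, w7}; □¬q there: w1:F, w7:F. ✗
w7: successors {w0, w1, w2, w4, w5, w6, w7}; □¬q there: w0:F, w1:F, w2:F, w4:T, w5:F, w6:T, w7:F. ✓
Satisfying worlds: {w0, w1, w2, w3, w5, w7}.
So ◇□¬q fails at the other 2 worlds.

2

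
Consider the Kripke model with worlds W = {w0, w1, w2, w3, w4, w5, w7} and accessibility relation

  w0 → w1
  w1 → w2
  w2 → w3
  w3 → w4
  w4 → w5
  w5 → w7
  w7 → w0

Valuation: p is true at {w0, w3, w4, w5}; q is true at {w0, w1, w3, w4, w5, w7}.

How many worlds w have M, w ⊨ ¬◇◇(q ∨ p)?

1

w0: ◇◇(q ∨ p) is F. ✓
w1: ◇◇(q ∨ p) is T. ✗
w2: ◇◇(q ∨ p) is T. ✗
w3: ◇◇(q ∨ p) is T. ✗
w4: ◇◇(q ∨ p) is T. ✗
w5: ◇◇(q ∨ p) is T. ✗
w7: ◇◇(q ∨ p) is T. ✗
Satisfying worlds: {w0}.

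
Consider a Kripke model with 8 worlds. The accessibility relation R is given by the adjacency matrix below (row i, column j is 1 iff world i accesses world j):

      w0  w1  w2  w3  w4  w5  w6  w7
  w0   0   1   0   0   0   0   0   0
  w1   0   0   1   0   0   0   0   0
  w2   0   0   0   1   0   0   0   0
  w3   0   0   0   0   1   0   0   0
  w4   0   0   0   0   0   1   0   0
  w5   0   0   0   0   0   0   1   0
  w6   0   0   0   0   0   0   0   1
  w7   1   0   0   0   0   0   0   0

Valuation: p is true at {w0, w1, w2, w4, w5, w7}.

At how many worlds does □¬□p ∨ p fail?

2

w0: □¬□p is F, p is T. ✓
w1: □¬□p is T, p is T. ✓
w2: □¬□p is F, p is T. ✓
w3: □¬□p is F, p is F. ✗
w4: □¬□p is T, p is T. ✓
w5: □¬□p is F, p is T. ✓
w6: □¬□p is F, p is F. ✗
w7: □¬□p is F, p is T. ✓
Satisfying worlds: {w0, w1, w2, w4, w5, w7}.
So □¬□p ∨ p fails at the other 2 worlds.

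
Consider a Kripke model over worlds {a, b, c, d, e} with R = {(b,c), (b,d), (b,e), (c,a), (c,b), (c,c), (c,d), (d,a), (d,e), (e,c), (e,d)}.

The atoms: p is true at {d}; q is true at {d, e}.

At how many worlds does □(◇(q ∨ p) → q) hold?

a: no successors, so □(◇(q ∨ p) → q) holds vacuously. ✓
b: successors {c, d, e}; ◇(q ∨ p) → q there: c:F, d:T, e:T. ✗
c: successors {a, b, c, d}; ◇(q ∨ p) → q there: a:T, b:F, c:F, d:T. ✗
d: successors {a, e}; ◇(q ∨ p) → q there: a:T, e:T. ✓
e: successors {c, d}; ◇(q ∨ p) → q there: c:F, d:T. ✗
Satisfying worlds: {a, d}.

2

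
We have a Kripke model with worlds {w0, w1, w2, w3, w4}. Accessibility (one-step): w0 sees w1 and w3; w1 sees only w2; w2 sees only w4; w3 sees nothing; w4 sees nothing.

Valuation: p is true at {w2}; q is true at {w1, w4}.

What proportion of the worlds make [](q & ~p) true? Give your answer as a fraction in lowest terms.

w0: successors {w1, w3}; q & ~p there: w1:T, w3:F. ✗
w1: successors {w2}; q & ~p there: w2:F. ✗
w2: successors {w4}; q & ~p there: w4:T. ✓
w3: no successors, so [](q & ~p) holds vacuously. ✓
w4: no successors, so [](q & ~p) holds vacuously. ✓
That's 3 of 5 worlds, so 3/5.

3/5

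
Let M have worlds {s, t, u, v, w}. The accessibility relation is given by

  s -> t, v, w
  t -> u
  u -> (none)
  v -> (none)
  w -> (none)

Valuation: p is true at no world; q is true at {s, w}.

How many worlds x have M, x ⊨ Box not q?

4

s: successors {t, v, w}; not q there: t:T, v:T, w:F. ✗
t: successors {u}; not q there: u:T. ✓
u: no successors, so Box not q holds vacuously. ✓
v: no successors, so Box not q holds vacuously. ✓
w: no successors, so Box not q holds vacuously. ✓
Satisfying worlds: {t, u, v, w}.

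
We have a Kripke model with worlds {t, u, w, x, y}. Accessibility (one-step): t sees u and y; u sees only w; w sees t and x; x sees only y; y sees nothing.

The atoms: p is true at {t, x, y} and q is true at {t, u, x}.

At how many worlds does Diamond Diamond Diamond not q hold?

2

t: successors {u, y}; Diamond Diamond not q there: u:F, y:F. ✗
u: successors {w}; Diamond Diamond not q there: w:T. ✓
w: successors {t, x}; Diamond Diamond not q there: t:T, x:F. ✓
x: successors {y}; Diamond Diamond not q there: y:F. ✗
y: no successors, so Diamond Diamond Diamond not q fails. ✗
Satisfying worlds: {u, w}.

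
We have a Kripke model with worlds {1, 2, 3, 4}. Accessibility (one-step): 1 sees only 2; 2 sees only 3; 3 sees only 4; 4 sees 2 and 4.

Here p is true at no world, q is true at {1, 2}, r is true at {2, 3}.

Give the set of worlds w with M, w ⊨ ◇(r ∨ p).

1: successors {2}; r ∨ p there: 2:T. ✓
2: successors {3}; r ∨ p there: 3:T. ✓
3: successors {4}; r ∨ p there: 4:F. ✗
4: successors {2, 4}; r ∨ p there: 2:T, 4:F. ✓

{1, 2, 4}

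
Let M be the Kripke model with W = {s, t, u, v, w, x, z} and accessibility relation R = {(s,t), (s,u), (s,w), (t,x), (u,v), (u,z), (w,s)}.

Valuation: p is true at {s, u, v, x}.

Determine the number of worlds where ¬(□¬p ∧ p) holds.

5

s: □¬p ∧ p is F. ✓
t: □¬p ∧ p is F. ✓
u: □¬p ∧ p is F. ✓
v: □¬p ∧ p is T. ✗
w: □¬p ∧ p is F. ✓
x: □¬p ∧ p is T. ✗
z: □¬p ∧ p is F. ✓
Satisfying worlds: {s, t, u, w, z}.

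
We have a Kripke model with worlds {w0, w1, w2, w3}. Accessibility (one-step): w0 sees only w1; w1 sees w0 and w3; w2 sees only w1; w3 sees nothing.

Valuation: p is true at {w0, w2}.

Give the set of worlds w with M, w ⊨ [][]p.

{w3}

w0: successors {w1}; []p there: w1:F. ✗
w1: successors {w0, w3}; []p there: w0:F, w3:T. ✗
w2: successors {w1}; []p there: w1:F. ✗
w3: no successors, so [][]p holds vacuously. ✓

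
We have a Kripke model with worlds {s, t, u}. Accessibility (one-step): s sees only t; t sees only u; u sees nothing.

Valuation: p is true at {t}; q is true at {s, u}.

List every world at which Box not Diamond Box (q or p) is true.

s: successors {t}; not Diamond Box (q or p) there: t:F. ✗
t: successors {u}; not Diamond Box (q or p) there: u:T. ✓
u: no successors, so Box not Diamond Box (q or p) holds vacuously. ✓

{t, u}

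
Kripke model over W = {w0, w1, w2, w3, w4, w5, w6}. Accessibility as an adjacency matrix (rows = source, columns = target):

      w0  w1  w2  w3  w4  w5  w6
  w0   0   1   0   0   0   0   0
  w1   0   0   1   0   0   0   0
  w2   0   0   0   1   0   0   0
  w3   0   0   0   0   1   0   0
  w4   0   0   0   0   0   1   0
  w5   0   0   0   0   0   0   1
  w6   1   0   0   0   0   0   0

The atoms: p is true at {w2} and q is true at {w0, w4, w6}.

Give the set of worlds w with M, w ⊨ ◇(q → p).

{w0, w1, w2, w4}

w0: successors {w1}; q → p there: w1:T. ✓
w1: successors {w2}; q → p there: w2:T. ✓
w2: successors {w3}; q → p there: w3:T. ✓
w3: successors {w4}; q → p there: w4:F. ✗
w4: successors {w5}; q → p there: w5:T. ✓
w5: successors {w6}; q → p there: w6:F. ✗
w6: successors {w0}; q → p there: w0:F. ✗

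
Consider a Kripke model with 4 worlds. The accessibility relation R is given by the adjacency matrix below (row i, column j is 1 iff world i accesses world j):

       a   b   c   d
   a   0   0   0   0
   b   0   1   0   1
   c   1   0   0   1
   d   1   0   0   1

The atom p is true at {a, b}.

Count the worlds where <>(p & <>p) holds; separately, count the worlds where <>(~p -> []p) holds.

For <>(p & <>p):
a: no successors, so <>(p & <>p) fails. ✗
b: successors {b, d}; p & <>p there: b:T, d:F. ✓
c: successors {a, d}; p & <>p there: a:F, d:F. ✗
d: successors {a, d}; p & <>p there: a:F, d:F. ✗
— 1 world.
For <>(~p -> []p):
a: no successors, so <>(~p -> []p) fails. ✗
b: successors {b, d}; ~p -> []p there: b:T, d:F. ✓
c: successors {a, d}; ~p -> []p there: a:T, d:F. ✓
d: successors {a, d}; ~p -> []p there: a:T, d:F. ✓
— 3 worlds.

1 and 3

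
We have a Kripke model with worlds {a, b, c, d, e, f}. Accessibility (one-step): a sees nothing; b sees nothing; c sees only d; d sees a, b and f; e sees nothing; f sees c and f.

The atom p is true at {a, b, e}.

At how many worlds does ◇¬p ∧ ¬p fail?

a: ◇¬p is F, ¬p is F. ✗
b: ◇¬p is F, ¬p is F. ✗
c: ◇¬p is T, ¬p is T. ✓
d: ◇¬p is T, ¬p is T. ✓
e: ◇¬p is F, ¬p is F. ✗
f: ◇¬p is T, ¬p is T. ✓
Satisfying worlds: {c, d, f}.
So ◇¬p ∧ ¬p fails at the other 3 worlds.

3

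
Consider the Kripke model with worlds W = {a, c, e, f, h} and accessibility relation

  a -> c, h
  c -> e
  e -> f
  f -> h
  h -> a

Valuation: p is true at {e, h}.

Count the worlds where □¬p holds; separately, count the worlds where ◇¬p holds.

For □¬p:
a: successors {c, h}; ¬p there: c:T, h:F. ✗
c: successors {e}; ¬p there: e:F. ✗
e: successors {f}; ¬p there: f:T. ✓
f: successors {h}; ¬p there: h:F. ✗
h: successors {a}; ¬p there: a:T. ✓
— 2 worlds.
For ◇¬p:
a: successors {c, h}; ¬p there: c:T, h:F. ✓
c: successors {e}; ¬p there: e:F. ✗
e: successors {f}; ¬p there: f:T. ✓
f: successors {h}; ¬p there: h:F. ✗
h: successors {a}; ¬p there: a:T. ✓
— 3 worlds.

2 and 3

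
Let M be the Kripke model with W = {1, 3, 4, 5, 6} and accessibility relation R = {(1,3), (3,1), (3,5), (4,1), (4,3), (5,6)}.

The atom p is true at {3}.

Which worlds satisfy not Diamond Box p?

1: Diamond Box p is F. ✓
3: Diamond Box p is T. ✗
4: Diamond Box p is T. ✗
5: Diamond Box p is T. ✗
6: Diamond Box p is F. ✓

{1, 6}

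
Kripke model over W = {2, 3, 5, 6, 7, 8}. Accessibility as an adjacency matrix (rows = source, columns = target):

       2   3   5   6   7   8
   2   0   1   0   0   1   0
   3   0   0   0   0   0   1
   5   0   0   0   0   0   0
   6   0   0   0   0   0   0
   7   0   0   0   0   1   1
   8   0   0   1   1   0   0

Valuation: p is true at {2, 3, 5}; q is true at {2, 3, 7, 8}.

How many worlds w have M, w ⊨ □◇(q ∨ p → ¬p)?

2: successors {3, 7}; ◇(q ∨ p → ¬p) there: 3:T, 7:T. ✓
3: successors {8}; ◇(q ∨ p → ¬p) there: 8:T. ✓
5: no successors, so □◇(q ∨ p → ¬p) holds vacuously. ✓
6: no successors, so □◇(q ∨ p → ¬p) holds vacuously. ✓
7: successors {7, 8}; ◇(q ∨ p → ¬p) there: 7:T, 8:T. ✓
8: successors {5, 6}; ◇(q ∨ p → ¬p) there: 5:F, 6:F. ✗
Satisfying worlds: {2, 3, 5, 6, 7}.

5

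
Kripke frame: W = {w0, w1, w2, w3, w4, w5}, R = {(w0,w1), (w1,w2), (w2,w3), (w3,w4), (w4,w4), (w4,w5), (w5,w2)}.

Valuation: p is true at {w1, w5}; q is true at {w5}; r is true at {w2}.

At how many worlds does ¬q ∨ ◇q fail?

1

w0: ¬q is T, ◇q is F. ✓
w1: ¬q is T, ◇q is F. ✓
w2: ¬q is T, ◇q is F. ✓
w3: ¬q is T, ◇q is F. ✓
w4: ¬q is T, ◇q is T. ✓
w5: ¬q is F, ◇q is F. ✗
Satisfying worlds: {w0, w1, w2, w3, w4}.
So ¬q ∨ ◇q fails at the other 1 world.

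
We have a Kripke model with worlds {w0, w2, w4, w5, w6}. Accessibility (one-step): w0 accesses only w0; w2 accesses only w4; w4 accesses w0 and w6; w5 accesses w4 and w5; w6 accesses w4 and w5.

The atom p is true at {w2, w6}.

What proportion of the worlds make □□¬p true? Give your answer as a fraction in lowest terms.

2/5

w0: successors {w0}; □¬p there: w0:T. ✓
w2: successors {w4}; □¬p there: w4:F. ✗
w4: successors {w0, w6}; □¬p there: w0:T, w6:T. ✓
w5: successors {w4, w5}; □¬p there: w4:F, w5:T. ✗
w6: successors {w4, w5}; □¬p there: w4:F, w5:T. ✗
That's 2 of 5 worlds, so 2/5.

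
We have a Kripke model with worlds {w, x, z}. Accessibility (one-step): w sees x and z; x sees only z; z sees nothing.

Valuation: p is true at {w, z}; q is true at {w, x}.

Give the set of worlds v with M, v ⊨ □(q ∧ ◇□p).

{z}

w: successors {x, z}; q ∧ ◇□p there: x:T, z:F. ✗
x: successors {z}; q ∧ ◇□p there: z:F. ✗
z: no successors, so □(q ∧ ◇□p) holds vacuously. ✓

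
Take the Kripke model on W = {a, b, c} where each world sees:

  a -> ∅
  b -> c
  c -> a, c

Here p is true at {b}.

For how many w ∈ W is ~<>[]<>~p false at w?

a: <>[]<>~p is F. ✓
b: <>[]<>~p is F. ✓
c: <>[]<>~p is T. ✗
Satisfying worlds: {a, b}.
So ~<>[]<>~p fails at the other 1 world.

1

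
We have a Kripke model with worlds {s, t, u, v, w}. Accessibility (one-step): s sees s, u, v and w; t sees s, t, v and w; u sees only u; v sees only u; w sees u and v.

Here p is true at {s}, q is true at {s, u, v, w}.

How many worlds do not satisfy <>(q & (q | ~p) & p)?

s: successors {s, u, v, w}; q & (q | ~p) & p there: s:T, u:F, v:F, w:F. ✓
t: successors {s, t, v, w}; q & (q | ~p) & p there: s:T, t:F, v:F, w:F. ✓
u: successors {u}; q & (q | ~p) & p there: u:F. ✗
v: successors {u}; q & (q | ~p) & p there: u:F. ✗
w: successors {u, v}; q & (q | ~p) & p there: u:F, v:F. ✗
Satisfying worlds: {s, t}.
So <>(q & (q | ~p) & p) fails at the other 3 worlds.

3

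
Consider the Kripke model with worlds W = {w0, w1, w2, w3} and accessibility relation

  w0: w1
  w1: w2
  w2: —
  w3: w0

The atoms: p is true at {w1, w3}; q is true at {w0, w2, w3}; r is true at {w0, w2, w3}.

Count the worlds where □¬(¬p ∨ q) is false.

2

w0: successors {w1}; ¬(¬p ∨ q) there: w1:T. ✓
w1: successors {w2}; ¬(¬p ∨ q) there: w2:F. ✗
w2: no successors, so □¬(¬p ∨ q) holds vacuously. ✓
w3: successors {w0}; ¬(¬p ∨ q) there: w0:F. ✗
Satisfying worlds: {w0, w2}.
So □¬(¬p ∨ q) fails at the other 2 worlds.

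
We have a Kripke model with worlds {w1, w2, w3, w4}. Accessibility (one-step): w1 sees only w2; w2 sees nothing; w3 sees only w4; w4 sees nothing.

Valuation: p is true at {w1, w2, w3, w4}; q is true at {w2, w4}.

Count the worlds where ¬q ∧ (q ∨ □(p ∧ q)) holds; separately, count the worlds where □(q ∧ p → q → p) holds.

For ¬q ∧ (q ∨ □(p ∧ q)):
w1: ¬q is T, q ∨ □(p ∧ q) is T. ✓
w2: ¬q is F, q ∨ □(p ∧ q) is T. ✗
w3: ¬q is T, q ∨ □(p ∧ q) is T. ✓
w4: ¬q is F, q ∨ □(p ∧ q) is T. ✗
— 2 worlds.
For □(q ∧ p → q → p):
w1: successors {w2}; q ∧ p → q → p there: w2:T. ✓
w2: no successors, so □(q ∧ p → q → p) holds vacuously. ✓
w3: successors {w4}; q ∧ p → q → p there: w4:T. ✓
w4: no successors, so □(q ∧ p → q → p) holds vacuously. ✓
— 4 worlds.

2 and 4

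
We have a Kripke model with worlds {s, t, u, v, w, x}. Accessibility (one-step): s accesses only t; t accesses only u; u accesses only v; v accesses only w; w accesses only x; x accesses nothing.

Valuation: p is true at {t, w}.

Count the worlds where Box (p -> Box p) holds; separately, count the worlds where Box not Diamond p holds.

For Box (p -> Box p):
s: successors {t}; p -> Box p there: t:F. ✗
t: successors {u}; p -> Box p there: u:T. ✓
u: successors {v}; p -> Box p there: v:T. ✓
v: successors {w}; p -> Box p there: w:F. ✗
w: successors {x}; p -> Box p there: x:T. ✓
x: no successors, so Box (p -> Box p) holds vacuously. ✓
— 4 worlds.
For Box not Diamond p:
s: successors {t}; not Diamond p there: t:T. ✓
t: successors {u}; not Diamond p there: u:T. ✓
u: successors {v}; not Diamond p there: v:F. ✗
v: successors {w}; not Diamond p there: w:T. ✓
w: successors {x}; not Diamond p there: x:T. ✓
x: no successors, so Box not Diamond p holds vacuously. ✓
— 5 worlds.

4 and 5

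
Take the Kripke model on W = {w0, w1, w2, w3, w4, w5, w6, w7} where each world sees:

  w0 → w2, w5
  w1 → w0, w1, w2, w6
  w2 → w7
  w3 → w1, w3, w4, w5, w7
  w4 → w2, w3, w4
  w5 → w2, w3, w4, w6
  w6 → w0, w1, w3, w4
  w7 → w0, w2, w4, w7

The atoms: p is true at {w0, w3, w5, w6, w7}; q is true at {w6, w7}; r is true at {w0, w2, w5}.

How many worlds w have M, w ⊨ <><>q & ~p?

w0: <><>q is T, ~p is F. ✗
w1: <><>q is T, ~p is T. ✓
w2: <><>q is T, ~p is T. ✓
w3: <><>q is T, ~p is F. ✗
w4: <><>q is T, ~p is T. ✓
w5: <><>q is T, ~p is F. ✗
w6: <><>q is T, ~p is F. ✗
w7: <><>q is T, ~p is F. ✗
Satisfying worlds: {w1, w2, w4}.

3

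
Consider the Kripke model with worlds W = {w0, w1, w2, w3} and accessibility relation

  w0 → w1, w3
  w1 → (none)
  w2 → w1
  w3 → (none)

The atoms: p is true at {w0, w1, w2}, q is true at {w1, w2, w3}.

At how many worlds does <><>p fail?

w0: successors {w1, w3}; <>p there: w1:F, w3:F. ✗
w1: no successors, so <><>p fails. ✗
w2: successors {w1}; <>p there: w1:F. ✗
w3: no successors, so <><>p fails. ✗
Satisfying worlds: ∅.
So <><>p fails at the other 4 worlds.

4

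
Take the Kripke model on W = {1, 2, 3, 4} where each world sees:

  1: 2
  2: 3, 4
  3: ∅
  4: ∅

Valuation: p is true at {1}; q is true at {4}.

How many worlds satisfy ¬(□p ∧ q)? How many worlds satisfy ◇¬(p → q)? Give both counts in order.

3 and 0

For ¬(□p ∧ q):
1: □p ∧ q is F. ✓
2: □p ∧ q is F. ✓
3: □p ∧ q is F. ✓
4: □p ∧ q is T. ✗
— 3 worlds.
For ◇¬(p → q):
1: successors {2}; ¬(p → q) there: 2:F. ✗
2: successors {3, 4}; ¬(p → q) there: 3:F, 4:F. ✗
3: no successors, so ◇¬(p → q) fails. ✗
4: no successors, so ◇¬(p → q) fails. ✗
— 0 worlds.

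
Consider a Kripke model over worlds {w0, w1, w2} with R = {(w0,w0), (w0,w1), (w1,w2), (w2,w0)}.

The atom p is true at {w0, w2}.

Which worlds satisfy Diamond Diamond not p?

{w0, w2}

w0: successors {w0, w1}; Diamond not p there: w0:T, w1:F. ✓
w1: successors {w2}; Diamond not p there: w2:F. ✗
w2: successors {w0}; Diamond not p there: w0:T. ✓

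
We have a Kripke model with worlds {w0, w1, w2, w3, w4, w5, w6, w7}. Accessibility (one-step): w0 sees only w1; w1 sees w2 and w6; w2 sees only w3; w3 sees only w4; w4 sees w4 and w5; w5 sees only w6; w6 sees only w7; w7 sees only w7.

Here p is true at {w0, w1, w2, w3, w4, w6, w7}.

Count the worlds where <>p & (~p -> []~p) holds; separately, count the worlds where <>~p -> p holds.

For <>p & (~p -> []~p):
w0: <>p is T, ~p -> []~p is T. ✓
w1: <>p is T, ~p -> []~p is T. ✓
w2: <>p is T, ~p -> []~p is T. ✓
w3: <>p is T, ~p -> []~p is T. ✓
w4: <>p is T, ~p -> []~p is T. ✓
w5: <>p is T, ~p -> []~p is F. ✗
w6: <>p is T, ~p -> []~p is T. ✓
w7: <>p is T, ~p -> []~p is T. ✓
— 7 worlds.
For <>~p -> p:
w0: <>~p is F, p is T. ✓
w1: <>~p is F, p is T. ✓
w2: <>~p is F, p is T. ✓
w3: <>~p is F, p is T. ✓
w4: <>~p is T, p is T. ✓
w5: <>~p is F, p is F. ✓
w6: <>~p is F, p is T. ✓
w7: <>~p is F, p is T. ✓
— 8 worlds.

7 and 8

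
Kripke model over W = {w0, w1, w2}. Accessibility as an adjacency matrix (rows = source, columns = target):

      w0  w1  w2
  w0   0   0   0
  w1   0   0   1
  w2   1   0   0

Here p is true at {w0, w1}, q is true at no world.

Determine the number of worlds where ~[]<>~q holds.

w0: []<>~q is T. ✗
w1: []<>~q is T. ✗
w2: []<>~q is F. ✓
Satisfying worlds: {w2}.

1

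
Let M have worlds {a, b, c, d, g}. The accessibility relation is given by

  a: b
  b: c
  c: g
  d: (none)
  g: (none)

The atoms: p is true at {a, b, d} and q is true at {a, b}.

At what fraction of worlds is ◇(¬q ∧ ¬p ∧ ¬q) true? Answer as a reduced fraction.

2/5

a: successors {b}; ¬q ∧ ¬p ∧ ¬q there: b:F. ✗
b: successors {c}; ¬q ∧ ¬p ∧ ¬q there: c:T. ✓
c: successors {g}; ¬q ∧ ¬p ∧ ¬q there: g:T. ✓
d: no successors, so ◇(¬q ∧ ¬p ∧ ¬q) fails. ✗
g: no successors, so ◇(¬q ∧ ¬p ∧ ¬q) fails. ✗
That's 2 of 5 worlds, so 2/5.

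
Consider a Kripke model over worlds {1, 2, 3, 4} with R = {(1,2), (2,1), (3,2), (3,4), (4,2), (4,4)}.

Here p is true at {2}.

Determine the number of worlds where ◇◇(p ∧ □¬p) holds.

3

1: successors {2}; ◇(p ∧ □¬p) there: 2:F. ✗
2: successors {1}; ◇(p ∧ □¬p) there: 1:T. ✓
3: successors {2, 4}; ◇(p ∧ □¬p) there: 2:F, 4:T. ✓
4: successors {2, 4}; ◇(p ∧ □¬p) there: 2:F, 4:T. ✓
Satisfying worlds: {2, 3, 4}.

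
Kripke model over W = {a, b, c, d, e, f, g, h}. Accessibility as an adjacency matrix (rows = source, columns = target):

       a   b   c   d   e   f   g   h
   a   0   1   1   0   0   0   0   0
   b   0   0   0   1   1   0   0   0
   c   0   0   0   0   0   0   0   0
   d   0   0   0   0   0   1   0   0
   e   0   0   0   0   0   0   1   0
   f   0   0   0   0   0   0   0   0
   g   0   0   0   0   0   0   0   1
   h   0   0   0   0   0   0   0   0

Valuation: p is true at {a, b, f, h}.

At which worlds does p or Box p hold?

a: p is T, Box p is F. ✓
b: p is T, Box p is F. ✓
c: p is F, Box p is T. ✓
d: p is F, Box p is T. ✓
e: p is F, Box p is F. ✗
f: p is T, Box p is T. ✓
g: p is F, Box p is T. ✓
h: p is T, Box p is T. ✓

{a, b, c, d, f, g, h}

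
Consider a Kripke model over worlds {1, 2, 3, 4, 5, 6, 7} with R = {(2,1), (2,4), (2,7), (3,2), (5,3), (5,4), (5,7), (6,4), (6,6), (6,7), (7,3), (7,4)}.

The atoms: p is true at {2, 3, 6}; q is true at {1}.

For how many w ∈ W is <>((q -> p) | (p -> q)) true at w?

1: no successors, so <>((q -> p) | (p -> q)) fails. ✗
2: successors {1, 4, 7}; (q -> p) | (p -> q) there: 1:T, 4:T, 7:T. ✓
3: successors {2}; (q -> p) | (p -> q) there: 2:T. ✓
4: no successors, so <>((q -> p) | (p -> q)) fails. ✗
5: successors {3, 4, 7}; (q -> p) | (p -> q) there: 3:T, 4:T, 7:T. ✓
6: successors {4, 6, 7}; (q -> p) | (p -> q) there: 4:T, 6:T, 7:T. ✓
7: successors {3, 4}; (q -> p) | (p -> q) there: 3:T, 4:T. ✓
Satisfying worlds: {2, 3, 5, 6, 7}.

5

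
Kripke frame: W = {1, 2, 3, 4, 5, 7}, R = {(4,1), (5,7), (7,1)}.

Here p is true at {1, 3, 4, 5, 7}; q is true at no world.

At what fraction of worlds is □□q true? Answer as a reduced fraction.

1: no successors, so □□q holds vacuously. ✓
2: no successors, so □□q holds vacuously. ✓
3: no successors, so □□q holds vacuously. ✓
4: successors {1}; □q there: 1:T. ✓
5: successors {7}; □q there: 7:F. ✗
7: successors {1}; □q there: 1:T. ✓
That's 5 of 6 worlds, so 5/6.

5/6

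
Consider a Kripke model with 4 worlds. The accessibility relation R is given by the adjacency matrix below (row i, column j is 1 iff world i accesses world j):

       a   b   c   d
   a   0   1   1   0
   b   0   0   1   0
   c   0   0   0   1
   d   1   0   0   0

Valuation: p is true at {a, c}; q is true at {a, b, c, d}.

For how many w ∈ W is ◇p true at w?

a: successors {b, c}; p there: b:F, c:T. ✓
b: successors {c}; p there: c:T. ✓
c: successors {d}; p there: d:F. ✗
d: successors {a}; p there: a:T. ✓
Satisfying worlds: {a, b, d}.

3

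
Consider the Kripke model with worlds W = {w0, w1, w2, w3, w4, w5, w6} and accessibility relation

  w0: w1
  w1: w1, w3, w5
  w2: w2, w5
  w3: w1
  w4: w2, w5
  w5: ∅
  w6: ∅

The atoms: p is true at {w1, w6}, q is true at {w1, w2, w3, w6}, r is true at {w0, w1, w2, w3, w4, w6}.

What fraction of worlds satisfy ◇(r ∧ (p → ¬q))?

3/7

w0: successors {w1}; r ∧ (p → ¬q) there: w1:F. ✗
w1: successors {w1, w3, w5}; r ∧ (p → ¬q) there: w1:F, w3:T, w5:F. ✓
w2: successors {w2, w5}; r ∧ (p → ¬q) there: w2:T, w5:F. ✓
w3: successors {w1}; r ∧ (p → ¬q) there: w1:F. ✗
w4: successors {w2, w5}; r ∧ (p → ¬q) there: w2:T, w5:F. ✓
w5: no successors, so ◇(r ∧ (p → ¬q)) fails. ✗
w6: no successors, so ◇(r ∧ (p → ¬q)) fails. ✗
That's 3 of 7 worlds, so 3/7.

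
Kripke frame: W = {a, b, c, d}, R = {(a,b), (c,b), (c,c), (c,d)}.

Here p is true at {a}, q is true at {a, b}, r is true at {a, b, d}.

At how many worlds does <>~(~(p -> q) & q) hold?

a: successors {b}; ~(~(p -> q) & q) there: b:T. ✓
b: no successors, so <>~(~(p -> q) & q) fails. ✗
c: successors {b, c, d}; ~(~(p -> q) & q) there: b:T, c:T, d:T. ✓
d: no successors, so <>~(~(p -> q) & q) fails. ✗
Satisfying worlds: {a, c}.

2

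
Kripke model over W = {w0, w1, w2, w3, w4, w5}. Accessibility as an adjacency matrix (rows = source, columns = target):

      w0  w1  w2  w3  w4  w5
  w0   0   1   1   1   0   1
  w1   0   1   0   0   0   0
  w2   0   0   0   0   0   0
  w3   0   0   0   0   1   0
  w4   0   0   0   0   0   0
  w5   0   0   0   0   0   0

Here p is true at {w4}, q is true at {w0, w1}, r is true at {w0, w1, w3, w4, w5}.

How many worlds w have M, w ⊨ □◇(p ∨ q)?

4

w0: successors {w1, w2, w3, w5}; ◇(p ∨ q) there: w1:T, w2:F, w3:T, w5:F. ✗
w1: successors {w1}; ◇(p ∨ q) there: w1:T. ✓
w2: no successors, so □◇(p ∨ q) holds vacuously. ✓
w3: successors {w4}; ◇(p ∨ q) there: w4:F. ✗
w4: no successors, so □◇(p ∨ q) holds vacuously. ✓
w5: no successors, so □◇(p ∨ q) holds vacuously. ✓
Satisfying worlds: {w1, w2, w4, w5}.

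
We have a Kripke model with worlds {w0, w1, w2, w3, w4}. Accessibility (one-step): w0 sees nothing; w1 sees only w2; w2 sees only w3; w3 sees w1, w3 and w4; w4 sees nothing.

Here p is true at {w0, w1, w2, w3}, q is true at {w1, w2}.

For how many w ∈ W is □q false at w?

2

w0: no successors, so □q holds vacuously. ✓
w1: successors {w2}; q there: w2:T. ✓
w2: successors {w3}; q there: w3:F. ✗
w3: successors {w1, w3, w4}; q there: w1:T, w3:F, w4:F. ✗
w4: no successors, so □q holds vacuously. ✓
Satisfying worlds: {w0, w1, w4}.
So □q fails at the other 2 worlds.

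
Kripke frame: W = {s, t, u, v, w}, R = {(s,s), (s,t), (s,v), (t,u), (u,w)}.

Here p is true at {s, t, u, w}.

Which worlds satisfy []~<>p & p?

s: []~<>p is F, p is T. ✗
t: []~<>p is F, p is T. ✗
u: []~<>p is T, p is T. ✓
v: []~<>p is T, p is F. ✗
w: []~<>p is T, p is T. ✓

{u, w}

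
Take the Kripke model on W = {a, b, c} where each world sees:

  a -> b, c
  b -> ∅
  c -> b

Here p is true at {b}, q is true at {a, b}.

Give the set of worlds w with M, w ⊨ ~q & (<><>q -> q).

a: ~q is F, <><>q -> q is T. ✗
b: ~q is F, <><>q -> q is T. ✗
c: ~q is T, <><>q -> q is T. ✓

{c}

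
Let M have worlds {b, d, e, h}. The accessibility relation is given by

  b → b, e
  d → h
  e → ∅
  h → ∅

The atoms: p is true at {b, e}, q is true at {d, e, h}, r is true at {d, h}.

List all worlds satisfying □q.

b: successors {b, e}; q there: b:F, e:T. ✗
d: successors {h}; q there: h:T. ✓
e: no successors, so □q holds vacuously. ✓
h: no successors, so □q holds vacuously. ✓

{d, e, h}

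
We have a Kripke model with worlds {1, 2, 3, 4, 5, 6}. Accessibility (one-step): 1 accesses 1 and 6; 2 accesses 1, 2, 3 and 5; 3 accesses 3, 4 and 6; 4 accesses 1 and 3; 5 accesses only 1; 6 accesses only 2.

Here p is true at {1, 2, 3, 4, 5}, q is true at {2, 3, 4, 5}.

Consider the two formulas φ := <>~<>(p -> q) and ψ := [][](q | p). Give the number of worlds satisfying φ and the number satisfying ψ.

1 and 1

For <>~<>(p -> q):
1: successors {1, 6}; ~<>(p -> q) there: 1:F, 6:F. ✗
2: successors {1, 2, 3, 5}; ~<>(p -> q) there: 1:F, 2:F, 3:F, 5:T. ✓
3: successors {3, 4, 6}; ~<>(p -> q) there: 3:F, 4:F, 6:F. ✗
4: successors {1, 3}; ~<>(p -> q) there: 1:F, 3:F. ✗
5: successors {1}; ~<>(p -> q) there: 1:F. ✗
6: successors {2}; ~<>(p -> q) there: 2:F. ✗
— 1 world.
For [][](q | p):
1: successors {1, 6}; [](q | p) there: 1:F, 6:T. ✗
2: successors {1, 2, 3, 5}; [](q | p) there: 1:F, 2:T, 3:F, 5:T. ✗
3: successors {3, 4, 6}; [](q | p) there: 3:F, 4:T, 6:T. ✗
4: successors {1, 3}; [](q | p) there: 1:F, 3:F. ✗
5: successors {1}; [](q | p) there: 1:F. ✗
6: successors {2}; [](q | p) there: 2:T. ✓
— 1 world.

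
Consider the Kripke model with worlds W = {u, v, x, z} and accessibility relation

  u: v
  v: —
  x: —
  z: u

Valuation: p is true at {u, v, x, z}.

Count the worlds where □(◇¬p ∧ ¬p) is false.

2

u: successors {v}; ◇¬p ∧ ¬p there: v:F. ✗
v: no successors, so □(◇¬p ∧ ¬p) holds vacuously. ✓
x: no successors, so □(◇¬p ∧ ¬p) holds vacuously. ✓
z: successors {u}; ◇¬p ∧ ¬p there: u:F. ✗
Satisfying worlds: {v, x}.
So □(◇¬p ∧ ¬p) fails at the other 2 worlds.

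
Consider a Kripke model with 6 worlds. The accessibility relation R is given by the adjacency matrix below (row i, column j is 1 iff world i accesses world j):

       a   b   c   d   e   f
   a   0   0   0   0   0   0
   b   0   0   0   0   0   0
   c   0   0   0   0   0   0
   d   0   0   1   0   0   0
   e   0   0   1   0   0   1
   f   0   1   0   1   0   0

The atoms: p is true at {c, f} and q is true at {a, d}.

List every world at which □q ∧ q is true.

a: □q is T, q is T. ✓
b: □q is T, q is F. ✗
c: □q is T, q is F. ✗
d: □q is F, q is T. ✗
e: □q is F, q is F. ✗
f: □q is F, q is F. ✗

{a}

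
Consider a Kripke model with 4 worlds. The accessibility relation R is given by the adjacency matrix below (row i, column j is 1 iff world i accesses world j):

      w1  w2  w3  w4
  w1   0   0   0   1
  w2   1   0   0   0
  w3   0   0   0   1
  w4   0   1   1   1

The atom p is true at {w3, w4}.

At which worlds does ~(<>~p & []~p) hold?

{w1, w3, w4}

w1: <>~p & []~p is F. ✓
w2: <>~p & []~p is T. ✗
w3: <>~p & []~p is F. ✓
w4: <>~p & []~p is F. ✓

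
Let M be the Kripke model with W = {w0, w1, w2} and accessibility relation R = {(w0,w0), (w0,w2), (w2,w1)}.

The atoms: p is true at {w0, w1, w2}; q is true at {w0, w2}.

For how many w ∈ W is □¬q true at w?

2

w0: successors {w0, w2}; ¬q there: w0:F, w2:F. ✗
w1: no successors, so □¬q holds vacuously. ✓
w2: successors {w1}; ¬q there: w1:T. ✓
Satisfying worlds: {w1, w2}.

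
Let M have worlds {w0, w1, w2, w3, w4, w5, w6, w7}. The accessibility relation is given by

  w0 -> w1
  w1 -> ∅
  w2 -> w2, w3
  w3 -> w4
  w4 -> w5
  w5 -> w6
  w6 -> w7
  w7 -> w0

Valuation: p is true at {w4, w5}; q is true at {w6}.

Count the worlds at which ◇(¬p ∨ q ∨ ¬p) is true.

5

w0: successors {w1}; ¬p ∨ q ∨ ¬p there: w1:T. ✓
w1: no successors, so ◇(¬p ∨ q ∨ ¬p) fails. ✗
w2: successors {w2, w3}; ¬p ∨ q ∨ ¬p there: w2:T, w3:T. ✓
w3: successors {w4}; ¬p ∨ q ∨ ¬p there: w4:F. ✗
w4: successors {w5}; ¬p ∨ q ∨ ¬p there: w5:F. ✗
w5: successors {w6}; ¬p ∨ q ∨ ¬p there: w6:T. ✓
w6: successors {w7}; ¬p ∨ q ∨ ¬p there: w7:T. ✓
w7: successors {w0}; ¬p ∨ q ∨ ¬p there: w0:T. ✓
Satisfying worlds: {w0, w2, w5, w6, w7}.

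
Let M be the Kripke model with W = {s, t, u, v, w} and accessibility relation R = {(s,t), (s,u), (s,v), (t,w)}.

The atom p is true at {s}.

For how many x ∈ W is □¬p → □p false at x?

2

s: □¬p is T, □p is F. ✗
t: □¬p is T, □p is F. ✗
u: □¬p is T, □p is T. ✓
v: □¬p is T, □p is T. ✓
w: □¬p is T, □p is T. ✓
Satisfying worlds: {u, v, w}.
So □¬p → □p fails at the other 2 worlds.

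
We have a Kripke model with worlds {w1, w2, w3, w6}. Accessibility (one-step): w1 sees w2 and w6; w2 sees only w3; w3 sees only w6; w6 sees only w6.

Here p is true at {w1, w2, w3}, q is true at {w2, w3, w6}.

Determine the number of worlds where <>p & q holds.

1

w1: <>p is T, q is F. ✗
w2: <>p is T, q is T. ✓
w3: <>p is F, q is T. ✗
w6: <>p is F, q is T. ✗
Satisfying worlds: {w2}.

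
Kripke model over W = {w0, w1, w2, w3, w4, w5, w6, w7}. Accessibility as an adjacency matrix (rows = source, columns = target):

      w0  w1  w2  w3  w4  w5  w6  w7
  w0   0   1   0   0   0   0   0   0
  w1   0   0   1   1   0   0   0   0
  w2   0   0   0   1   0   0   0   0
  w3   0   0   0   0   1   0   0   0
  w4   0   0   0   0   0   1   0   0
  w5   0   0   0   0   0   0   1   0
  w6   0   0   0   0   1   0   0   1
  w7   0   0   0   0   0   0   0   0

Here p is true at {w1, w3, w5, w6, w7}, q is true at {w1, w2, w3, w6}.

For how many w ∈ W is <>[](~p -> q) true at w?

5

w0: successors {w1}; [](~p -> q) there: w1:T. ✓
w1: successors {w2, w3}; [](~p -> q) there: w2:T, w3:F. ✓
w2: successors {w3}; [](~p -> q) there: w3:F. ✗
w3: successors {w4}; [](~p -> q) there: w4:T. ✓
w4: successors {w5}; [](~p -> q) there: w5:T. ✓
w5: successors {w6}; [](~p -> q) there: w6:F. ✗
w6: successors {w4, w7}; [](~p -> q) there: w4:T, w7:T. ✓
w7: no successors, so <>[](~p -> q) fails. ✗
Satisfying worlds: {w0, w1, w3, w4, w6}.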